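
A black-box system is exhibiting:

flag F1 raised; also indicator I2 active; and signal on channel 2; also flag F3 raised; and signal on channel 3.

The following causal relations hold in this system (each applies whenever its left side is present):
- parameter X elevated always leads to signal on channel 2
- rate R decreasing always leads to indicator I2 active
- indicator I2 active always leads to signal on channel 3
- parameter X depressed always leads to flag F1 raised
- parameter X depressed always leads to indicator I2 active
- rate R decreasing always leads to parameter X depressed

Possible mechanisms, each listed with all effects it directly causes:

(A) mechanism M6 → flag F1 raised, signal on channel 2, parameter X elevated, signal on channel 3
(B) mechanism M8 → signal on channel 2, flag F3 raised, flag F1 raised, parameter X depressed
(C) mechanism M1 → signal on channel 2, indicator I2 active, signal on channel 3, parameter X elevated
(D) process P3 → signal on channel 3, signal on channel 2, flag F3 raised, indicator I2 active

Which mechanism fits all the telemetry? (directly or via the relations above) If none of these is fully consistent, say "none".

For each candidate, compare predicted effects to what was observed:
(A) mechanism M6 — does not account for indicator I2 active, flag F3 raised
(B) mechanism M8 — flag F1 raised match; indicator I2 active match (by parameter X depressed → indicator I2 active); signal on channel 2 match; flag F3 raised match; signal on channel 3 match (by parameter X depressed → indicator I2 active → signal on channel 3)
(C) mechanism M1 — does not account for flag F1 raised, flag F3 raised
(D) process P3 — flag F1 raised miss; indicator I2 active match; signal on channel 2 match; flag F3 raised match; signal on channel 3 match
Only (B) is consistent with every observation.

B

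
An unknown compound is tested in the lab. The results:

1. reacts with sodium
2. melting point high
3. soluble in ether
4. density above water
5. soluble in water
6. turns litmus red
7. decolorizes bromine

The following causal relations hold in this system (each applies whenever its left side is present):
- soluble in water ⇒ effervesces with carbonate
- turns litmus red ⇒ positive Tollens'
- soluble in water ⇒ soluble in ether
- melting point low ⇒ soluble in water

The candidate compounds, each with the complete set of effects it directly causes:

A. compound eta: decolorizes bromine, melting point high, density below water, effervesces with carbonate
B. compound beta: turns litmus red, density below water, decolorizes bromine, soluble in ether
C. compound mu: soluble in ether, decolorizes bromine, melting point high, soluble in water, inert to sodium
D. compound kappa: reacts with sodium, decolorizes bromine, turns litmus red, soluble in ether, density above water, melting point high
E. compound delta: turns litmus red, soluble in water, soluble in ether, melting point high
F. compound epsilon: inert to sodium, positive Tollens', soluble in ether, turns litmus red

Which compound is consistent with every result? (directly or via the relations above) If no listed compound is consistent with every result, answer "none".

none

For each candidate, compare predicted effects to what was observed:
(A) compound eta — fails on reacts with sodium, soluble in ether, density above water, soluble in water, turns litmus red (predicts density below water, not density above water)
(B) compound beta — reacts with sodium -; melting point high -; soluble in ether +; density above water -; soluble in water -; turns litmus red +; decolorizes bromine +
(C) compound mu — reacts with sodium -; melting point high +; soluble in ether +; density above water -; soluble in water +; turns litmus red -; decolorizes bromine +
(D) compound kappa — reacts with sodium +; melting point high +; soluble in ether +; density above water +; soluble in water -; turns litmus red +; decolorizes bromine +
(E) compound delta — does not account for reacts with sodium, density above water, decolorizes bromine
(F) compound epsilon — fails on reacts with sodium, melting point high, density above water, soluble in water, decolorizes bromine (predicts inert to sodium, not reacts with sodium)
Every candidate fails on at least one observation.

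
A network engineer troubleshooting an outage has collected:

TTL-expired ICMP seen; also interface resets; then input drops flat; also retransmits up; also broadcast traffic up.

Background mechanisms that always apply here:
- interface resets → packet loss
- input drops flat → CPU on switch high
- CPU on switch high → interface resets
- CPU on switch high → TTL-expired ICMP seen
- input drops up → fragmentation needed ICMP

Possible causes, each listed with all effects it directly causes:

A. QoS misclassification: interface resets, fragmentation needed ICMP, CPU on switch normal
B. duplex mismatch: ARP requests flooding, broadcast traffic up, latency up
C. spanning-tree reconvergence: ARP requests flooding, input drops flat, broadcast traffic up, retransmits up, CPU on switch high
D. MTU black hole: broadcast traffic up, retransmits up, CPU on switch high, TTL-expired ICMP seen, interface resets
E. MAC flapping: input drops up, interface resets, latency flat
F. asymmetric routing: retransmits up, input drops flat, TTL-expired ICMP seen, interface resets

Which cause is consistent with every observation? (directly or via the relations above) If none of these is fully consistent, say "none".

C

For each candidate, compare predicted effects to what was observed:
(A) QoS misclassification — TTL-expired ICMP seen -; interface resets +; input drops flat -; retransmits up -; broadcast traffic up -
(B) duplex mismatch — does not account for TTL-expired ICMP seen, interface resets, input drops flat, retransmits up
(C) spanning-tree reconvergence — accounts for every observation (TTL-expired ICMP seen through CPU on switch high → TTL-expired ICMP seen)
(D) MTU black hole — does not account for input drops flat
(E) MAC flapping — fails on TTL-expired ICMP seen, input drops flat, retransmits up, broadcast traffic up (predicts input drops up, not input drops flat)
(F) asymmetric routing — does not account for broadcast traffic up
(C) alone accounts for all the evidence.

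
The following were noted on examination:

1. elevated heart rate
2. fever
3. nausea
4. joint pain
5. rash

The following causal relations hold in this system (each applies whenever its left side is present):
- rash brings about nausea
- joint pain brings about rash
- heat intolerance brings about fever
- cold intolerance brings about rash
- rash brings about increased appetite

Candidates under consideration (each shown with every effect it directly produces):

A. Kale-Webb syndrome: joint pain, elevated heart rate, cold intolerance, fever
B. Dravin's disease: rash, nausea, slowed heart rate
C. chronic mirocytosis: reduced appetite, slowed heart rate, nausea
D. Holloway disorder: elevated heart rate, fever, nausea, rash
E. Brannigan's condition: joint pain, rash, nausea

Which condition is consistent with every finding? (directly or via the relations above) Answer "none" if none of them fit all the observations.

A

Checking each candidate against the observations:
(A) Kale-Webb syndrome — accounts for every observation (nausea via cold intolerance → rash → nausea)
(B) Dravin's disease — fails on elevated heart rate, fever, joint pain (predicts slowed heart rate, not elevated heart rate)
(C) chronic mirocytosis — elevated heart rate miss; fever miss; nausea match; joint pain miss; rash miss
(D) Holloway disorder — does not account for joint pain
(E) Brannigan's condition — elevated heart rate miss; fever miss; nausea match; joint pain match; rash match
(A) alone accounts for all the evidence.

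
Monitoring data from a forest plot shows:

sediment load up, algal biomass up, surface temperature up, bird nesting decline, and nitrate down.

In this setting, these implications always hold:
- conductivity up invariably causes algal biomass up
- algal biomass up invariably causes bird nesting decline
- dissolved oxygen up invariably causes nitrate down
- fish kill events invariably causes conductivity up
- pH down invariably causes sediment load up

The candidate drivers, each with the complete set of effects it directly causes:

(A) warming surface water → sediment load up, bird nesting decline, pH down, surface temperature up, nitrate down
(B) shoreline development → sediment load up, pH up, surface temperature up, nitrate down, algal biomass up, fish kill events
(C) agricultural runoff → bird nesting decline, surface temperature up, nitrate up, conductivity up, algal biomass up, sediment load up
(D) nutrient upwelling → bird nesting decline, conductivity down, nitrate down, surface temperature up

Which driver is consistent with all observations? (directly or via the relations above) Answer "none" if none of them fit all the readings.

B

Testing each hypothesis:
(A) warming surface water — does not account for algal biomass up
(B) shoreline development — accounts for every observation (bird nesting decline through algal biomass up → bird nesting decline)
(C) agricultural runoff — fails on nitrate down (predicts nitrate up, not nitrate down)
(D) nutrient upwelling — does not account for sediment load up, algal biomass up
(B) alone accounts for all the evidence.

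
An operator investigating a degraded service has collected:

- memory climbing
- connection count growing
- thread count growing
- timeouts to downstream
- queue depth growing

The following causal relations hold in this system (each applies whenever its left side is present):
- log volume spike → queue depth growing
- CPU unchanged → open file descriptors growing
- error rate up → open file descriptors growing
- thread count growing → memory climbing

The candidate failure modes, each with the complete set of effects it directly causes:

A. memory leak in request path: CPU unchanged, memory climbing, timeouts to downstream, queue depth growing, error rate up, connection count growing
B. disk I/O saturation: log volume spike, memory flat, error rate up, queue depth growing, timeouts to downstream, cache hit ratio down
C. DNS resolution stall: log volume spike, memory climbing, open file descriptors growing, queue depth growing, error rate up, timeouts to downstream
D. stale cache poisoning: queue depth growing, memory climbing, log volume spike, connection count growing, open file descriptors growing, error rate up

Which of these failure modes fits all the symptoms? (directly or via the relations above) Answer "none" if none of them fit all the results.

none

Checking each candidate against the observations:
(A) memory leak in request path — memory climbing yes; connection count growing yes; thread count growing NO; timeouts to downstream yes; queue depth growing yes
(B) disk I/O saturation — fails on memory climbing, connection count growing, thread count growing (predicts memory flat, not memory climbing)
(C) DNS resolution stall — memory climbing yes; connection count growing NO; thread count growing NO; timeouts to downstream yes; queue depth growing yes
(D) stale cache poisoning — does not account for thread count growing, timeouts to downstream
No candidate is consistent with all observations.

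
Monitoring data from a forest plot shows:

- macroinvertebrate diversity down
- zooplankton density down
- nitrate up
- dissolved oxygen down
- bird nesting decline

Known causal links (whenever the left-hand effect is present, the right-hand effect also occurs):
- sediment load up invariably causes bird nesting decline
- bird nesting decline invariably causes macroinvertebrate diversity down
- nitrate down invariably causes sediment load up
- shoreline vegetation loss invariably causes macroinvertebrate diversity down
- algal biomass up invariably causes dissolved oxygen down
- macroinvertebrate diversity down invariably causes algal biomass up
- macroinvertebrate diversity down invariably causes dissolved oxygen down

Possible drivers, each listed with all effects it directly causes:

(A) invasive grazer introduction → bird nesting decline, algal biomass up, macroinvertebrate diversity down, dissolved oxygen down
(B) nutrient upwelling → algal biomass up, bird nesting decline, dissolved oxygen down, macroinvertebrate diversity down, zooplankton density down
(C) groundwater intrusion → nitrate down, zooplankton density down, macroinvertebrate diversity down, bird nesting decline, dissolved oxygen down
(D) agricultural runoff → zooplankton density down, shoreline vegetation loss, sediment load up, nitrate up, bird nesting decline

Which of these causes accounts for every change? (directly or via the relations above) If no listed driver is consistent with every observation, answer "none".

D

For each candidate, compare predicted effects to what was observed:
(A) invasive grazer introduction — macroinvertebrate diversity down yes; zooplankton density down NO; nitrate up NO; dissolved oxygen down yes; bird nesting decline yes
(B) nutrient upwelling — does not account for nitrate up
(C) groundwater intrusion — fails on nitrate up (predicts nitrate down, not nitrate up)
(D) agricultural runoff — macroinvertebrate diversity down yes (via shoreline vegetation loss → macroinvertebrate diversity down); zooplankton density down yes; nitrate up yes; dissolved oxygen down yes (via shoreline vegetation loss → macroinvertebrate diversity down → dissolved oxygen down); bird nesting decline yes
(D) alone accounts for all the evidence.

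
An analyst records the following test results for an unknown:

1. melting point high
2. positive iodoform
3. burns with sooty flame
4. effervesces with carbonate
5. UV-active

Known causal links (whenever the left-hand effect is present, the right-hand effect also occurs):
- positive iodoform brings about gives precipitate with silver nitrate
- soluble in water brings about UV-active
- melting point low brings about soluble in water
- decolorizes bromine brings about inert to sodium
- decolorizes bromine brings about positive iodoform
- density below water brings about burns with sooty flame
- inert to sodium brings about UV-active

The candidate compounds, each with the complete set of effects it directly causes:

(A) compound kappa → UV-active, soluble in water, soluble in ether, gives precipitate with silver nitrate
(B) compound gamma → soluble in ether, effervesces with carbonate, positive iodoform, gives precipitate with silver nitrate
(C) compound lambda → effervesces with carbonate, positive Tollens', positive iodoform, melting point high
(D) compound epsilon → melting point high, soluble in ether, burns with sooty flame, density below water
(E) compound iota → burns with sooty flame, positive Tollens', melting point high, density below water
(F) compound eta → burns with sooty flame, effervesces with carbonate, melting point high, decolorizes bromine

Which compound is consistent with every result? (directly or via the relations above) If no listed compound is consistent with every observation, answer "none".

F

Testing each hypothesis:
(A) compound kappa — does not account for melting point high, positive iodoform, burns with sooty flame, effervesces with carbonate
(B) compound gamma — melting point high ✗; positive iodoform ✓; burns with sooty flame ✗; effervesces with carbonate ✓; UV-active ✗
(C) compound lambda — melting point high ✓; positive iodoform ✓; burns with sooty flame ✗; effervesces with carbonate ✓; UV-active ✗
(D) compound epsilon — melting point high ✓; positive iodoform ✗; burns with sooty flame ✓; effervesces with carbonate ✗; UV-active ✗
(E) compound iota — melting point high ✓; positive iodoform ✗; burns with sooty flame ✓; effervesces with carbonate ✗; UV-active ✗
(F) compound eta — melting point high ✓; positive iodoform ✓ (by decolorizes bromine → positive iodoform); burns with sooty flame ✓; effervesces with carbonate ✓; UV-active ✓ (by decolorizes bromine → inert to sodium → UV-active)
Only (F) is consistent with every observation.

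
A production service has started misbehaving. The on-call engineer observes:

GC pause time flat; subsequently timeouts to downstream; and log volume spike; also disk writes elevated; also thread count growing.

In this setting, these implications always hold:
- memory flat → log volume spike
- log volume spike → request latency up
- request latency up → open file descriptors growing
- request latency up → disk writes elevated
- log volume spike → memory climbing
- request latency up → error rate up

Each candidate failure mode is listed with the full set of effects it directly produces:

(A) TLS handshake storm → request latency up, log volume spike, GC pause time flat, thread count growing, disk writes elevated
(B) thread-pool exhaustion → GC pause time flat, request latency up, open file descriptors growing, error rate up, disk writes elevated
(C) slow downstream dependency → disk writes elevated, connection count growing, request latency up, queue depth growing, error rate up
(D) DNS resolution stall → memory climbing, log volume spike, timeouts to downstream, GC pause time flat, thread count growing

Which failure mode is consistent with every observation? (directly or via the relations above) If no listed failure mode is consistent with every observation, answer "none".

Per-candidate check:
(A) TLS handshake storm — GC pause time flat yes; timeouts to downstream NO; log volume spike yes; disk writes elevated yes; thread count growing yes
(B) thread-pool exhaustion — does not account for timeouts to downstream, log volume spike, thread count growing
(C) slow downstream dependency — does not account for GC pause time flat, timeouts to downstream, log volume spike, thread count growing
(D) DNS resolution stall — accounts for every observation (disk writes elevated via log volume spike → request latency up → disk writes elevated)
Only (D) is consistent with every observation.

D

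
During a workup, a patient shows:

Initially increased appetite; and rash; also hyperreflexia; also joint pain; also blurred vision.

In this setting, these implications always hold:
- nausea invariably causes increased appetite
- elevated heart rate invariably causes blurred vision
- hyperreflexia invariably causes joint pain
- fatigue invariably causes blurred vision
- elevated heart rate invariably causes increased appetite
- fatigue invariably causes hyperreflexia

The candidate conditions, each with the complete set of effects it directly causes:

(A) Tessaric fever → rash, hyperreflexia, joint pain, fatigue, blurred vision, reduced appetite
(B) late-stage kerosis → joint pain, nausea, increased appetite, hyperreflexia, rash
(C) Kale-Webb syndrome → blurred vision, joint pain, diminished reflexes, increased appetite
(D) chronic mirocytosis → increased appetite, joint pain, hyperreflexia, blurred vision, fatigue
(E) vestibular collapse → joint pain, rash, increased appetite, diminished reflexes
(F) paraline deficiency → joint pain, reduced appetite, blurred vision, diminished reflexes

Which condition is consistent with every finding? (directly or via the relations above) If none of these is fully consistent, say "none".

none

For each candidate, compare predicted effects to what was observed:
(A) Tessaric fever — increased appetite ✗; rash ✓; hyperreflexia ✓; joint pain ✓; blurred vision ✓
(B) late-stage kerosis — increased appetite ✓; rash ✓; hyperreflexia ✓; joint pain ✓; blurred vision ✗
(C) Kale-Webb syndrome — fails on rash, hyperreflexia (predicts diminished reflexes, not hyperreflexia)
(D) chronic mirocytosis — does not account for rash
(E) vestibular collapse — fails on hyperreflexia, blurred vision (predicts diminished reflexes, not hyperreflexia)
(F) paraline deficiency — fails on increased appetite, rash, hyperreflexia (predicts reduced appetite, not increased appetite; predicts diminished reflexes, not hyperreflexia)
None of the listed candidates fits everything.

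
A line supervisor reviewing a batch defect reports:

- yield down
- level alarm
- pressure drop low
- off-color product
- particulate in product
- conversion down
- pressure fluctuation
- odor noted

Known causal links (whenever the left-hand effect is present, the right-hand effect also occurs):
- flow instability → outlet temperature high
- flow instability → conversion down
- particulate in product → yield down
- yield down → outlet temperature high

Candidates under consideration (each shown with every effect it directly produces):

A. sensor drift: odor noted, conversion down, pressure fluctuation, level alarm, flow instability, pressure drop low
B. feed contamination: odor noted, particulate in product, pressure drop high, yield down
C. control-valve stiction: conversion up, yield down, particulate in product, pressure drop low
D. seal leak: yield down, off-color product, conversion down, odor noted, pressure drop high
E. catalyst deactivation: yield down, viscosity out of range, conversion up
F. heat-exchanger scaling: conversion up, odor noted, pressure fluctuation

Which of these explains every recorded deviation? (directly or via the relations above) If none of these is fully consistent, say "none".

Testing each hypothesis:
(A) sensor drift — yield down -; level alarm +; pressure drop low +; off-color product -; particulate in product -; conversion down +; pressure fluctuation +; odor noted +
(B) feed contamination — yield down +; level alarm -; pressure drop low -; off-color product -; particulate in product +; conversion down -; pressure fluctuation -; odor noted +
(C) control-valve stiction — yield down +; level alarm -; pressure drop low +; off-color product -; particulate in product +; conversion down -; pressure fluctuation -; odor noted -
(D) seal leak — fails on level alarm, pressure drop low, particulate in product, pressure fluctuation (predicts pressure drop high, not pressure drop low)
(E) catalyst deactivation — yield down +; level alarm -; pressure drop low -; off-color product -; particulate in product -; conversion down -; pressure fluctuation -; odor noted -
(F) heat-exchanger scaling — fails on yield down, level alarm, pressure drop low, off-color product, particulate in product, conversion down (predicts conversion up, not conversion down)
No candidate is consistent with all observations.

none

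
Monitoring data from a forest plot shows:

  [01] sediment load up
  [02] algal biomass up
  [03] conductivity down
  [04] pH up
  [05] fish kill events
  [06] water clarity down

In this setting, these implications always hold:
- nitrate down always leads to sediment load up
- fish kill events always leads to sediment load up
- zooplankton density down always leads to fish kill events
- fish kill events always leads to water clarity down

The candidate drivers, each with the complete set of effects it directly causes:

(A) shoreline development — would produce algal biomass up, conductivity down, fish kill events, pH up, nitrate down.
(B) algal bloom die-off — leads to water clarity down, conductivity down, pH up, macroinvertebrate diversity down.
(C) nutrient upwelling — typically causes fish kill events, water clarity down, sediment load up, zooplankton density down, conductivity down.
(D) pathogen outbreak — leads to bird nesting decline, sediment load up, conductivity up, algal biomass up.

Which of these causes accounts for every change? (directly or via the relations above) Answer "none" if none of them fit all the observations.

Per-candidate check:
(A) shoreline development — accounts for every observation (sediment load up through fish kill events → sediment load up)
(B) algal bloom die-off — sediment load up -; algal biomass up -; conductivity down +; pH up +; fish kill events -; water clarity down +
(C) nutrient upwelling — sediment load up +; algal biomass up -; conductivity down +; pH up -; fish kill events +; water clarity down +
(D) pathogen outbreak — sediment load up +; algal biomass up +; conductivity down -; pH up -; fish kill events -; water clarity down -
(A) is the only candidate with no mismatches.

A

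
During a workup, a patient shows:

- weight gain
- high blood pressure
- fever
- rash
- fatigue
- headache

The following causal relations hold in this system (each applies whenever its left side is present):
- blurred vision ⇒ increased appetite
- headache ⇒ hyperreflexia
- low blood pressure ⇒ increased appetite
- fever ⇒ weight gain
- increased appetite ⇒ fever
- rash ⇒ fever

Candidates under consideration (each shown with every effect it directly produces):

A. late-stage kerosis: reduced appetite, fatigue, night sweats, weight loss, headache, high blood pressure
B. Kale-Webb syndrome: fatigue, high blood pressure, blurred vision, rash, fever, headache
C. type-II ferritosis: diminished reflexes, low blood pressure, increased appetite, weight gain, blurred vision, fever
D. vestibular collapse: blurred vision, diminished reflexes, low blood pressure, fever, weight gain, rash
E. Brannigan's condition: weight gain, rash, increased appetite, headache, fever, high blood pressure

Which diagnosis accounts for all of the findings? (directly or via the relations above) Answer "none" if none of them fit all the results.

B

Checking each candidate against the observations:
(A) late-stage kerosis — weight gain -; high blood pressure +; fever -; rash -; fatigue +; headache +
(B) Kale-Webb syndrome — weight gain + (through fever → weight gain); high blood pressure +; fever +; rash +; fatigue +; headache +
(C) type-II ferritosis — weight gain +; high blood pressure -; fever +; rash -; fatigue -; headache -
(D) vestibular collapse — weight gain +; high blood pressure -; fever +; rash +; fatigue -; headache -
(E) Brannigan's condition — weight gain +; high blood pressure +; fever +; rash +; fatigue -; headache +
(B) alone accounts for all the evidence.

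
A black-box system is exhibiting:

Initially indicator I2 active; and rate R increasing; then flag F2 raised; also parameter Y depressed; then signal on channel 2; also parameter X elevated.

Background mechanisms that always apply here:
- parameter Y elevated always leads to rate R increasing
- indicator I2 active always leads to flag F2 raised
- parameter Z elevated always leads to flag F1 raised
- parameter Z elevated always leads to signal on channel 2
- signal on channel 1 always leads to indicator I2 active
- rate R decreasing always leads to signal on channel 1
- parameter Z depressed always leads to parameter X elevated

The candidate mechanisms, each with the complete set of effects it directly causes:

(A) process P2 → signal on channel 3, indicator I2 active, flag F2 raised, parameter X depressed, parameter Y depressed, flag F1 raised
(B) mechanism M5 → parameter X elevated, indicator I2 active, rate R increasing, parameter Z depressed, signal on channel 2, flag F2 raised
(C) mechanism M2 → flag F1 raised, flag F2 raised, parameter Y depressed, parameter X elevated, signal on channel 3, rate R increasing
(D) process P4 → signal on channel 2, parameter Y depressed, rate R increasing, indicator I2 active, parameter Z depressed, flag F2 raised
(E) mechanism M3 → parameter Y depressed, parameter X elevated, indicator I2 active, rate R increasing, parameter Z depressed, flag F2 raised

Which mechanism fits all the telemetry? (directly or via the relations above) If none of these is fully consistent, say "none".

D

Testing each hypothesis:
(A) process P2 — indicator I2 active +; rate R increasing -; flag F2 raised +; parameter Y depressed +; signal on channel 2 -; parameter X elevated -
(B) mechanism M5 — indicator I2 active +; rate R increasing +; flag F2 raised +; parameter Y depressed -; signal on channel 2 +; parameter X elevated +
(C) mechanism M2 — indicator I2 active -; rate R increasing +; flag F2 raised +; parameter Y depressed +; signal on channel 2 -; parameter X elevated +
(D) process P4 — accounts for every observation (parameter X elevated via parameter Z depressed → parameter X elevated)
(E) mechanism M3 — indicator I2 active +; rate R increasing +; flag F2 raised +; parameter Y depressed +; signal on channel 2 -; parameter X elevated +
(D) alone accounts for all the evidence.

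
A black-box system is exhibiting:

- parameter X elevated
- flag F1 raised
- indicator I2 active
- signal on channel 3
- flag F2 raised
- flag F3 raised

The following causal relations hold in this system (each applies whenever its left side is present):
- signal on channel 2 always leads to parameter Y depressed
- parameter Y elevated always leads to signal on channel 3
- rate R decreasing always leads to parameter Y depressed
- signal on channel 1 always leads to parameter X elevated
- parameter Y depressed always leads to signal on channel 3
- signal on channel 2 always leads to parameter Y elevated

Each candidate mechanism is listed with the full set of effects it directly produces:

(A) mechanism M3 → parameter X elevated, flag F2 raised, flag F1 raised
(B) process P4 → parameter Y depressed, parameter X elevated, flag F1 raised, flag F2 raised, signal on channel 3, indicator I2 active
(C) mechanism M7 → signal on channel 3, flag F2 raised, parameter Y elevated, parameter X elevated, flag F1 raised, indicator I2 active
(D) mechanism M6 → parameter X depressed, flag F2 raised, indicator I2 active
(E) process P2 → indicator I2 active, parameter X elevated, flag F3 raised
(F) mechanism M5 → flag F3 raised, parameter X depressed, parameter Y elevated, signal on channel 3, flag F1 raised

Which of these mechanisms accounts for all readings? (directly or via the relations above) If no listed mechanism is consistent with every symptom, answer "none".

none

Checking each candidate against the observations:
(A) mechanism M3 — does not account for indicator I2 active, signal on channel 3, flag F3 raised
(B) process P4 — does not account for flag F3 raised
(C) mechanism M7 — parameter X elevated yes; flag F1 raised yes; indicator I2 active yes; signal on channel 3 yes; flag F2 raised yes; flag F3 raised NO
(D) mechanism M6 — fails on parameter X elevated, flag F1 raised, signal on channel 3, flag F3 raised (predicts parameter X depressed, not parameter X elevated)
(E) process P2 — does not account for flag F1 raised, signal on channel 3, flag F2 raised
(F) mechanism M5 — fails on parameter X elevated, indicator I2 active, flag F2 raised (predicts parameter X depressed, not parameter X elevated)
Every candidate fails on at least one observation.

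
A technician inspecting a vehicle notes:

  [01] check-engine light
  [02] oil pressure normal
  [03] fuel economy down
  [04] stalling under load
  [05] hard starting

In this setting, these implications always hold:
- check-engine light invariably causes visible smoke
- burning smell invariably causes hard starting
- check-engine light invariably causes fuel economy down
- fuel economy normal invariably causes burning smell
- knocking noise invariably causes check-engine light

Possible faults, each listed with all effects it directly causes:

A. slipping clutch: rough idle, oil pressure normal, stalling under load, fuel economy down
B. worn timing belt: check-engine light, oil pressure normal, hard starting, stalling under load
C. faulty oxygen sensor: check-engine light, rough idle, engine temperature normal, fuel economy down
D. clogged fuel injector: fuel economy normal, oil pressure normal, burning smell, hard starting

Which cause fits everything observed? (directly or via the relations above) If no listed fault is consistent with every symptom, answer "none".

Testing each hypothesis:
(A) slipping clutch — check-engine light miss; oil pressure normal match; fuel economy down match; stalling under load match; hard starting miss
(B) worn timing belt — accounts for every observation (fuel economy down via check-engine light → fuel economy down)
(C) faulty oxygen sensor — does not account for oil pressure normal, stalling under load, hard starting
(D) clogged fuel injector — fails on check-engine light, fuel economy down, stalling under load (predicts fuel economy normal, not fuel economy down)
Only (B) is consistent with every observation.

B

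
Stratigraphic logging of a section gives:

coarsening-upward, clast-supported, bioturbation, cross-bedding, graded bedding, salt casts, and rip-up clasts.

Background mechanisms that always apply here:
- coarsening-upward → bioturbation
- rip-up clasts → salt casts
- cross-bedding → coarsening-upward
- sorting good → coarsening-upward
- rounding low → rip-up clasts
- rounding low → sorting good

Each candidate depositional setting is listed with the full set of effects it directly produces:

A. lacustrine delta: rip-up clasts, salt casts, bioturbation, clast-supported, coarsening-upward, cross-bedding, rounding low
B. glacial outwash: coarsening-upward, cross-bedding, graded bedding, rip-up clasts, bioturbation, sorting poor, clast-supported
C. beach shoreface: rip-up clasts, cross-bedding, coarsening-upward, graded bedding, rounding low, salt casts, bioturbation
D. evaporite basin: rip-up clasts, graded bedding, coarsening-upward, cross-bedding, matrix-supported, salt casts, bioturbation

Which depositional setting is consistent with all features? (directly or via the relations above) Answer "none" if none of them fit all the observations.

B

Testing each hypothesis:
(A) lacustrine delta — does not account for graded bedding
(B) glacial outwash — accounts for every observation (salt casts by rip-up clasts → salt casts)
(C) beach shoreface — does not account for clast-supported
(D) evaporite basin — fails on clast-supported (predicts matrix-supported, not clast-supported)
(B) alone accounts for all the evidence.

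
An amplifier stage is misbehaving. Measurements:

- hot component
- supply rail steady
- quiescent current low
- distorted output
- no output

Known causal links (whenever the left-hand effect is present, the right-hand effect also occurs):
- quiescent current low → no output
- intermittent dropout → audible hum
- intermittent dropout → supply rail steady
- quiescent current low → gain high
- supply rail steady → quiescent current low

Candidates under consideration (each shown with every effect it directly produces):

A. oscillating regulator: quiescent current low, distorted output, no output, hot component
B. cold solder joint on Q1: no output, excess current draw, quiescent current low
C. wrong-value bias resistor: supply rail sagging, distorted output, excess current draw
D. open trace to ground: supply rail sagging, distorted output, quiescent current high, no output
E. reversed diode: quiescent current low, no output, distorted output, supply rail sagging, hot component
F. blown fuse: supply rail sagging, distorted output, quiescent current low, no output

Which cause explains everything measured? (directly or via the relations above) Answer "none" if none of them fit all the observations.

Per-candidate check:
(A) oscillating regulator — does not account for supply rail steady
(B) cold solder joint on Q1 — hot component -; supply rail steady -; quiescent current low +; distorted output -; no output +
(C) wrong-value bias resistor — hot component -; supply rail steady -; quiescent current low -; distorted output +; no output -
(D) open trace to ground — fails on hot component, supply rail steady, quiescent current low (predicts supply rail sagging, not supply rail steady; predicts quiescent current high, not quiescent current low)
(E) reversed diode — fails on supply rail steady (predicts supply rail sagging, not supply rail steady)
(F) blown fuse — hot component -; supply rail steady -; quiescent current low +; distorted output +; no output +
None of the listed candidates fits everything.

none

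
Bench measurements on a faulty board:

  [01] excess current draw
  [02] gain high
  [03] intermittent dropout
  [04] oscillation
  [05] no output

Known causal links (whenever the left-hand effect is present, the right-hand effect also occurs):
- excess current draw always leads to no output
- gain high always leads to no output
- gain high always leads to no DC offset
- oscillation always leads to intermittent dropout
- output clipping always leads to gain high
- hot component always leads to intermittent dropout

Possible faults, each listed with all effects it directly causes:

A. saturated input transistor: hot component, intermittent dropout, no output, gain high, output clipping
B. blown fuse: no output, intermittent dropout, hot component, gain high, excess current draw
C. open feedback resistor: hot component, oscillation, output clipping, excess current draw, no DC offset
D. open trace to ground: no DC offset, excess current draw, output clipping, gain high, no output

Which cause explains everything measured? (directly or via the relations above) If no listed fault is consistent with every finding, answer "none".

Testing each hypothesis:
(A) saturated input transistor — excess current draw ✗; gain high ✓; intermittent dropout ✓; oscillation ✗; no output ✓
(B) blown fuse — does not account for oscillation
(C) open feedback resistor — accounts for every observation (gain high by output clipping → gain high)
(D) open trace to ground — excess current draw ✓; gain high ✓; intermittent dropout ✗; oscillation ✗; no output ✓
(C) alone accounts for all the evidence.

C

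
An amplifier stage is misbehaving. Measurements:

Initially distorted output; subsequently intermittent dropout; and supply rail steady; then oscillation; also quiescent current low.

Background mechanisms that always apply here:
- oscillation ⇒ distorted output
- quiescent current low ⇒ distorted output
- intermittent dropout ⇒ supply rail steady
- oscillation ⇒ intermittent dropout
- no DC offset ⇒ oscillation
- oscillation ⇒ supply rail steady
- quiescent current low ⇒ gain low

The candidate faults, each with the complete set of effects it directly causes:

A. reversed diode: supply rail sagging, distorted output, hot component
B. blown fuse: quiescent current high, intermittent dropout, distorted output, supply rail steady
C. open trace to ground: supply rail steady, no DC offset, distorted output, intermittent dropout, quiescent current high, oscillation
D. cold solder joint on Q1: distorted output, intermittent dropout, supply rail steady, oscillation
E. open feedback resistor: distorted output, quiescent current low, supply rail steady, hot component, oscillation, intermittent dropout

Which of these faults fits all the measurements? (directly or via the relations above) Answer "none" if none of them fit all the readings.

E

Testing each hypothesis:
(A) reversed diode — distorted output yes; intermittent dropout NO; supply rail steady NO; oscillation NO; quiescent current low NO
(B) blown fuse — distorted output yes; intermittent dropout yes; supply rail steady yes; oscillation NO; quiescent current low NO
(C) open trace to ground — distorted output yes; intermittent dropout yes; supply rail steady yes; oscillation yes; quiescent current low NO
(D) cold solder joint on Q1 — does not account for quiescent current low
(E) open feedback resistor — distorted output yes; intermittent dropout yes; supply rail steady yes; oscillation yes; quiescent current low yes
Only (E) is consistent with every observation.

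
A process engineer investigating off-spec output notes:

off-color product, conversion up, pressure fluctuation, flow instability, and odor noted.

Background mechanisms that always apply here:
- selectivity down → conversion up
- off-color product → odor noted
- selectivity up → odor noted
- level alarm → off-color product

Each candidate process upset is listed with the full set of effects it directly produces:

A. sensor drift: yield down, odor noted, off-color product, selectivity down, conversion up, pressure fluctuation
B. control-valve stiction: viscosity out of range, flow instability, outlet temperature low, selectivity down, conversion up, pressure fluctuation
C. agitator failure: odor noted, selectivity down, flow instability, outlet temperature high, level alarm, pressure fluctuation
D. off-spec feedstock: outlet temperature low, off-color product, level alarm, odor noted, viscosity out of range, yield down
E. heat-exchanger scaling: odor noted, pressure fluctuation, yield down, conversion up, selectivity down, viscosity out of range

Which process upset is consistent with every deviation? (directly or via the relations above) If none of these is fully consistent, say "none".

C

For each candidate, compare predicted effects to what was observed:
(A) sensor drift — off-color product match; conversion up match; pressure fluctuation match; flow instability miss; odor noted match
(B) control-valve stiction — off-color product miss; conversion up match; pressure fluctuation match; flow instability match; odor noted miss
(C) agitator failure — accounts for every observation (off-color product through level alarm → off-color product)
(D) off-spec feedstock — off-color product match; conversion up miss; pressure fluctuation miss; flow instability miss; odor noted match
(E) heat-exchanger scaling — off-color product miss; conversion up match; pressure fluctuation match; flow instability miss; odor noted match
Only (C) is consistent with every observation.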